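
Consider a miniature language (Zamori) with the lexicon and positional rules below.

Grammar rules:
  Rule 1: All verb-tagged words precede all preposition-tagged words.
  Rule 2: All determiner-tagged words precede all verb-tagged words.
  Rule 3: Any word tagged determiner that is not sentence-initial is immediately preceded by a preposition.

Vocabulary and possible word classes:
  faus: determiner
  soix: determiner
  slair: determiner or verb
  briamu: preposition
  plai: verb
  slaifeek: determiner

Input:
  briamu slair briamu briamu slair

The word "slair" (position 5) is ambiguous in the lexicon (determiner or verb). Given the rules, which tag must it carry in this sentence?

Candidates per position — 1:briamu {preposition}; 2:slair {determiner,verb}; 3:briamu {preposition}; 4:briamu {preposition}; 5:slair {determiner,verb}.
If word 2 were verb, no tagging could satisfy rule 1; so word 2 is determiner.
If word 5 were verb, no tagging could satisfy rule 1; so word 5 is determiner.
The unique satisfying tagging is: preposition determiner preposition preposition determiner.
Verifying each rule — rule 1 satisfied; rule 2 satisfied; rule 3 satisfied.

determiner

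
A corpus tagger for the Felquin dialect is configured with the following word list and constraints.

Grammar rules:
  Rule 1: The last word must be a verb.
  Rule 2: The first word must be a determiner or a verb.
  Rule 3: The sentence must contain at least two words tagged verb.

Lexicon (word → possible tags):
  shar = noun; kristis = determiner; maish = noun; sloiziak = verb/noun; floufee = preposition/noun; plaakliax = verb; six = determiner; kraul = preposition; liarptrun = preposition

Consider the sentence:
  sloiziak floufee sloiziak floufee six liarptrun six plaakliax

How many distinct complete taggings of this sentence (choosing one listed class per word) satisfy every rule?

Candidates per position — 1:sloiziak {verb,noun}; 2:floufee {preposition,noun}; 3:sloiziak {verb,noun}; 4:floufee {preposition,noun}; 5:six {determiner}; 6:liarptrun {preposition}; 7:six {determiner}; 8:plaakliax {verb}.
There are 16 candidate sequences in total.
Checking each against the rules leaves 8 sequences.
Count = 8.

8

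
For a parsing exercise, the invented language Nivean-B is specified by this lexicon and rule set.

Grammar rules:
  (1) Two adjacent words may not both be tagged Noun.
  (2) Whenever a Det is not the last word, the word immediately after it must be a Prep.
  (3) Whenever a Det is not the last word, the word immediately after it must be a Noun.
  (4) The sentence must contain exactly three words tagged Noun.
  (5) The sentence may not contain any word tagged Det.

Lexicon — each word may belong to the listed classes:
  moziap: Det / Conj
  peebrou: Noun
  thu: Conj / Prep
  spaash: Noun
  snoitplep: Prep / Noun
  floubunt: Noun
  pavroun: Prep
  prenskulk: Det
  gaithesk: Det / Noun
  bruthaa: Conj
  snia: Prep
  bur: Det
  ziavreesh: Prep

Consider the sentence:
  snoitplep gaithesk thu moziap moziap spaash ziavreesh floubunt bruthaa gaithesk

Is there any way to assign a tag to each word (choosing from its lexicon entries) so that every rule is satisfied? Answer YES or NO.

NO

Candidates per position — 1:snoitplep {Prep,Noun}; 2:gaithesk {Det,Noun}; 3:thu {Conj,Prep}; 4:moziap {Det,Conj}; 5:moziap {Det,Conj}; 6:spaash {Noun}; 7:ziavreesh {Prep}; 8:floubunt {Noun}; 9:bruthaa {Conj}; 10:gaithesk {Det,Noun}.
Every candidate sequence violates at least one rule; no consistent tagging exists.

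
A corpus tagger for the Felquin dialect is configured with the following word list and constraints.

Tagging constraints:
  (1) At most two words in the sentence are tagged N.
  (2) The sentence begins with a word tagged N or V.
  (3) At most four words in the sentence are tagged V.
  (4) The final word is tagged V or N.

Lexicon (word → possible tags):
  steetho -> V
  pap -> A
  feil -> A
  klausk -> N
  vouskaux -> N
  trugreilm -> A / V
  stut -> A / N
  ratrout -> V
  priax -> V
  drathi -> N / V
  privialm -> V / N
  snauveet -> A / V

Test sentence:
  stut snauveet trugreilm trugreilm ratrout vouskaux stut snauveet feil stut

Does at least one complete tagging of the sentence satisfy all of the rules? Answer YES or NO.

Candidates per position — 1:stut {A,N}; 2:snauveet {A,V}; 3:trugreilm {A,V}; 4:trugreilm {A,V}; 5:ratrout {V}; 6:vouskaux {N}; 7:stut {A,N}; 8:snauveet {A,V}; 9:feil {A}; 10:stut {A,N}.
Every candidate sequence violates at least one rule; no consistent tagging exists.

NO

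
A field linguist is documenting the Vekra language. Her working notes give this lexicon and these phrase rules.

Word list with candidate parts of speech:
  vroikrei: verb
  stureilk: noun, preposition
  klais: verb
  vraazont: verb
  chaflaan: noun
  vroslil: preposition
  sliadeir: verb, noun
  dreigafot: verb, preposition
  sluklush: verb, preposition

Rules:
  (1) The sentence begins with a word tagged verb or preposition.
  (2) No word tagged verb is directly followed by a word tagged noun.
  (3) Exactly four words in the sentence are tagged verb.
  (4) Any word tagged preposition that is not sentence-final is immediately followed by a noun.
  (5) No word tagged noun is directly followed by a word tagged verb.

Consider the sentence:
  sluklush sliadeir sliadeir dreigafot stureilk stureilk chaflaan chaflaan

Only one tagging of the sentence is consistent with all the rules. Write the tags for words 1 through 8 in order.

verb verb verb verb preposition noun noun noun

Candidates per position — 1:sluklush {verb,preposition}; 2:sliadeir {verb,noun}; 3:sliadeir {verb,noun}; 4:dreigafot {verb,preposition}; 5:stureilk {noun,preposition}; 6:stureilk {noun,preposition}; 7:chaflaan {noun}; 8:chaflaan {noun}.
Word 1 cannot be preposition — rule 3 would then fail for every completion. It is verb.
Word 2 cannot be noun — rule 2 would then fail for every completion. It is verb.
Word 3 cannot be noun — rule 2 would then fail for every completion. It is verb.
Word 4 cannot be preposition — rule 3 would then fail for every completion. It is verb.
Word 5 cannot be noun — rule 2 would then fail for every completion. It is preposition.
Word 6 cannot be preposition — rule 4 would then fail for every completion. It is noun.
The unique satisfying tagging is: verb verb verb verb preposition noun noun noun.
Checking: rule 1 holds; rule 2 holds; rule 3 holds; rule 4 holds; rule 5 holds.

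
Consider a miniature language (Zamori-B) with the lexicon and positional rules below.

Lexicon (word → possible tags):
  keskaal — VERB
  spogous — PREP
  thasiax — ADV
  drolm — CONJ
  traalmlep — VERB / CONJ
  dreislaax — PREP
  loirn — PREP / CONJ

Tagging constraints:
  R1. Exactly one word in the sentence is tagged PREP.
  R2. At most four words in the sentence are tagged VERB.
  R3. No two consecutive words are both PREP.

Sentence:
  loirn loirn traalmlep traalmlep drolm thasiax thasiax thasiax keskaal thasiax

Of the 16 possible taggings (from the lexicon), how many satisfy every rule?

8

Candidates per position — 1:loirn {PREP,CONJ}; 2:loirn {PREP,CONJ}; 3:traalmlep {VERB,CONJ}; 4:traalmlep {VERB,CONJ}; 5:drolm {CONJ}; 6:thasiax {ADV}; 7:thasiax {ADV}; 8:thasiax {ADV}; 9:keskaal {VERB}; 10:thasiax {ADV}.
There are 16 candidate sequences in total.
Checking each against the rules leaves 8 sequences.
Count = 8.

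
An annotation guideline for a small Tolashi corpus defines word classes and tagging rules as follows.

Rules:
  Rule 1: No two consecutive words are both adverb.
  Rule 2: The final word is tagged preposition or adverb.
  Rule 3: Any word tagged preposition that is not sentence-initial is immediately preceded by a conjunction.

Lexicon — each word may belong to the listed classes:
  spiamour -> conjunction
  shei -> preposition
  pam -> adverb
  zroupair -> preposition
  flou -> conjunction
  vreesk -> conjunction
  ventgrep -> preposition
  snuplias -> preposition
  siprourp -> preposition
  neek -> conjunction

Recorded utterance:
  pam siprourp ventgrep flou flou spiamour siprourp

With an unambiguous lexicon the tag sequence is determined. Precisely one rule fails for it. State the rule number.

3

Fixed tagging: adverb preposition preposition conjunction conjunction conjunction preposition.
Applying the rules: R1 holds, R2 holds, R3 violated.
Only rule 3 fails.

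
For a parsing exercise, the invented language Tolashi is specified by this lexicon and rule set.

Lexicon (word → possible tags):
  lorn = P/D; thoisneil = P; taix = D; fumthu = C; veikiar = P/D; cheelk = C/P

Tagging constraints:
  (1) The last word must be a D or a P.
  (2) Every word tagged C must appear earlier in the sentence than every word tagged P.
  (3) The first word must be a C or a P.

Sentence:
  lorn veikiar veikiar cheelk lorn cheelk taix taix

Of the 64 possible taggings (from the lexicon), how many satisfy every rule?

8

Candidates per position — 1:lorn {P,D}; 2:veikiar {P,D}; 3:veikiar {P,D}; 4:cheelk {C,P}; 5:lorn {P,D}; 6:cheelk {C,P}; 7:taix {D}; 8:taix {D}.
There are 64 candidate sequences in total.
Checking each against the rules leaves 8 sequences.
Count = 8.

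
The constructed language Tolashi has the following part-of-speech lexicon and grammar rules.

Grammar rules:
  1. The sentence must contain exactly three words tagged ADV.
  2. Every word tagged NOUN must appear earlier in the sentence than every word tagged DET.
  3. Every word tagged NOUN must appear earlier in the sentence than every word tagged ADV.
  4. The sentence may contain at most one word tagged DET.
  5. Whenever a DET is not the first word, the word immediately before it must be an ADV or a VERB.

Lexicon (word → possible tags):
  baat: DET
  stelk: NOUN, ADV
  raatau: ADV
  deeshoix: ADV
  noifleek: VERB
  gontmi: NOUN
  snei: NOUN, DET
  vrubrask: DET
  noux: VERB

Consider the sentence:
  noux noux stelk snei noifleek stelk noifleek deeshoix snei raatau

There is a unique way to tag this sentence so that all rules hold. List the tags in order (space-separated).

VERB VERB NOUN NOUN VERB ADV VERB ADV DET ADV

Candidates per position — 1:noux {VERB}; 2:noux {VERB}; 3:stelk {NOUN,ADV}; 4:snei {NOUN,DET}; 5:noifleek {VERB}; 6:stelk {NOUN,ADV}; 7:noifleek {VERB}; 8:deeshoix {ADV}; 9:snei {NOUN,DET}; 10:raatau {ADV}.
Position 9: tagging it NOUN would leave rule 3 unsatisfiable, so it must be DET.
Position 4: tagging it DET would leave rule 4 unsatisfiable, so it must be NOUN.
Position 3: tagging it ADV would leave rule 3 unsatisfiable, so it must be NOUN.
Position 6: tagging it NOUN would leave rule 1 unsatisfiable, so it must be ADV.
The unique satisfying tagging is: VERB VERB NOUN NOUN VERB ADV VERB ADV DET ADV.
Rule-by-rule: rule 1 satisfied; rule 2 satisfied; rule 3 satisfied; rule 4 satisfied; rule 5 satisfied.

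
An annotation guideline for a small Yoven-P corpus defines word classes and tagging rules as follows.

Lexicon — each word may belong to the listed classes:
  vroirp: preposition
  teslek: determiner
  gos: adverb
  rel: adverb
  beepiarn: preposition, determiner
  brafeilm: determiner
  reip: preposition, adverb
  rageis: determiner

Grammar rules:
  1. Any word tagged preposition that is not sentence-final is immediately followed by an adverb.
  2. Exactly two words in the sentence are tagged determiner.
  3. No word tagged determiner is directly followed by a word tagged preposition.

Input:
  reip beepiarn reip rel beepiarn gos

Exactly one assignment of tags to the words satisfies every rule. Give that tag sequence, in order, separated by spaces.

adverb determiner adverb adverb determiner adverb

Candidates per position — 1:reip {preposition,adverb}; 2:beepiarn {preposition,determiner}; 3:reip {preposition,adverb}; 4:rel {adverb}; 5:beepiarn {preposition,determiner}; 6:gos {adverb}.
Word 1 cannot be preposition — rule 1 would then fail for every completion. It is adverb.
Word 2 cannot be preposition — rule 2 would then fail for every completion. It is determiner.
Word 3 cannot be preposition — rule 3 would then fail for every completion. It is adverb.
Word 5 cannot be preposition — rule 2 would then fail for every completion. It is determiner.
That leaves exactly one tagging: adverb determiner adverb adverb determiner adverb.
Checking: rule 1 holds; rule 2 holds; rule 3 holds.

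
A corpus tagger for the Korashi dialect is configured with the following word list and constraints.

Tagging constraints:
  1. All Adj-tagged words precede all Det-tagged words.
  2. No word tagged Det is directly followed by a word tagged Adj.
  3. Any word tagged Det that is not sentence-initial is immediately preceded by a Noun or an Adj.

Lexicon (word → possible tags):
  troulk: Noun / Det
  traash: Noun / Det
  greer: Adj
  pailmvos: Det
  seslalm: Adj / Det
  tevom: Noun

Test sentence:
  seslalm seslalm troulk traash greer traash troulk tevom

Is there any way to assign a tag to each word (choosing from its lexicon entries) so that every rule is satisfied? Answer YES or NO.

YES

Candidates per position — 1:seslalm {Adj,Det}; 2:seslalm {Adj,Det}; 3:troulk {Noun,Det}; 4:traash {Noun,Det}; 5:greer {Adj}; 6:traash {Noun,Det}; 7:troulk {Noun,Det}; 8:tevom {Noun}.
One satisfying assignment: Adj Adj Noun Noun Adj Det Noun Noun.
Checking: rule 1 ok; rule 2 ok; rule 3 ok.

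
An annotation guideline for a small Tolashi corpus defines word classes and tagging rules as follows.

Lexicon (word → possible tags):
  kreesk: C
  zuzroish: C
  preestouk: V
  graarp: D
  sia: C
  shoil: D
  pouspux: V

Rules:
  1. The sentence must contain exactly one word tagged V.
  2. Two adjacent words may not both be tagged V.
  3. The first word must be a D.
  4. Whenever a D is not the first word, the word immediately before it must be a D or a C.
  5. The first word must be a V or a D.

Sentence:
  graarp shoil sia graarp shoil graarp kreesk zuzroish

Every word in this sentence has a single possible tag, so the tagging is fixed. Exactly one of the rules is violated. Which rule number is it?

Fixed tagging: D D C D D D C C.
Applying the rules: R1 fail, R2 pass, R3 pass, R4 pass, R5 pass.
Only rule 1 fails.

1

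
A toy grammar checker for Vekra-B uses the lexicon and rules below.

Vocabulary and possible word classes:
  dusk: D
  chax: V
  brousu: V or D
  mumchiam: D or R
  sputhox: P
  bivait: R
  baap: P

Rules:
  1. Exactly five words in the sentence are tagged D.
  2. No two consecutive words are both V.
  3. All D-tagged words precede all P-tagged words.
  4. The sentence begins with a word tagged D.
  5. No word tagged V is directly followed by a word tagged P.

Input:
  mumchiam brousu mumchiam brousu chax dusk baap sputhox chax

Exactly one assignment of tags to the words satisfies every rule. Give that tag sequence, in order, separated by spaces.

D D D D V D P P V

Candidates per position — 1:mumchiam {D,R}; 2:brousu {V,D}; 3:mumchiam {D,R}; 4:brousu {V,D}; 5:chax {V}; 6:dusk {D}; 7:baap {P}; 8:sputhox {P}; 9:chax {V}.
Word 1 cannot be R — rule 1 would then fail for every completion. It is D.
Word 2 cannot be V — rule 1 would then fail for every completion. It is D.
Word 3 cannot be R — rule 1 would then fail for every completion. It is D.
Word 4 cannot be V — rule 1 would then fail for every completion. It is D.
The only consistent sequence is: D D D D V D P P V.
Checking: rule 1 satisfied; rule 2 satisfied; rule 3 satisfied; rule 4 satisfied; rule 5 satisfied.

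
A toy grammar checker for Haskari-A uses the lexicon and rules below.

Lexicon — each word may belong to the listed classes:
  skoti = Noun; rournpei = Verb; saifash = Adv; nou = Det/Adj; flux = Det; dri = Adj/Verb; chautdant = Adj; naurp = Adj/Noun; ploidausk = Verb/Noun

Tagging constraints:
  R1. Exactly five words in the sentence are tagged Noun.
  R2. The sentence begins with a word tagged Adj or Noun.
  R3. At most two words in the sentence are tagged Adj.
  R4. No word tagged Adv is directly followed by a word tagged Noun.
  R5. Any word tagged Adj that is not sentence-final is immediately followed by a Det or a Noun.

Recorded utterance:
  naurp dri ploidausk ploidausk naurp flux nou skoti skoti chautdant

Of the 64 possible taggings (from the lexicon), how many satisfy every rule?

6

Candidates per position — 1:naurp {Adj,Noun}; 2:dri {Adj,Verb}; 3:ploidausk {Verb,Noun}; 4:ploidausk {Verb,Noun}; 5:naurp {Adj,Noun}; 6:flux {Det}; 7:nou {Det,Adj}; 8:skoti {Noun}; 9:skoti {Noun}; 10:chautdant {Adj}.
There are 64 candidate sequences in total.
Checking each against the rules leaves 6 sequences.
Count = 6.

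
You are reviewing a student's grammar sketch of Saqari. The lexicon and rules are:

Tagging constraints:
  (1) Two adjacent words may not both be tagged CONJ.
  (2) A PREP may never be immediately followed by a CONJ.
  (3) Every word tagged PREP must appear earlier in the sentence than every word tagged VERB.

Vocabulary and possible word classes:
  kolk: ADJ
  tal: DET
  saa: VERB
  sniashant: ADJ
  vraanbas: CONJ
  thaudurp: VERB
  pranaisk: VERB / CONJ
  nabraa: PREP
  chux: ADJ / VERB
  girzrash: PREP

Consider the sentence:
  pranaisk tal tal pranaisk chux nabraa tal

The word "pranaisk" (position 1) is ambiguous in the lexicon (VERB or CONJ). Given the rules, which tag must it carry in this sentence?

CONJ

Candidates per position — 1:pranaisk {VERB,CONJ}; 2:tal {DET}; 3:tal {DET}; 4:pranaisk {VERB,CONJ}; 5:chux {ADJ,VERB}; 6:nabraa {PREP}; 7:tal {DET}.
If word 1 were VERB, no tagging could satisfy rule 3; so word 1 is CONJ.
If word 4 were VERB, no tagging could satisfy rule 3; so word 4 is CONJ.
If word 5 were VERB, no tagging could satisfy rule 3; so word 5 is ADJ.
That leaves exactly one tagging: CONJ DET DET CONJ ADJ PREP DET.
Rule-by-rule: rule 1 holds; rule 2 holds; rule 3 holds.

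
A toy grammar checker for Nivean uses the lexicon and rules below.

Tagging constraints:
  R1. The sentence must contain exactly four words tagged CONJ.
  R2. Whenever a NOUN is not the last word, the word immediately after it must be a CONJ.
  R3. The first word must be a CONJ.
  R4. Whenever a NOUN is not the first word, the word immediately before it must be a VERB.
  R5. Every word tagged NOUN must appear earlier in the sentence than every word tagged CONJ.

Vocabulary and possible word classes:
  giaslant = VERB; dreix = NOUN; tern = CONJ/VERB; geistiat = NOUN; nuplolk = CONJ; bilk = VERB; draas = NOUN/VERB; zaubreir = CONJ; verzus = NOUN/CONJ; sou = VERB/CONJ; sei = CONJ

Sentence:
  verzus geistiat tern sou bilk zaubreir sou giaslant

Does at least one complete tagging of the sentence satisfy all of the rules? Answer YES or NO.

NO

Candidates per position — 1:verzus {NOUN,CONJ}; 2:geistiat {NOUN}; 3:tern {CONJ,VERB}; 4:sou {VERB,CONJ}; 5:bilk {VERB}; 6:zaubreir {CONJ}; 7:sou {VERB,CONJ}; 8:giaslant {VERB}.
Rule 4 cannot be satisfied by any choice of tags from the lexicon.
So there is no consistent tagging.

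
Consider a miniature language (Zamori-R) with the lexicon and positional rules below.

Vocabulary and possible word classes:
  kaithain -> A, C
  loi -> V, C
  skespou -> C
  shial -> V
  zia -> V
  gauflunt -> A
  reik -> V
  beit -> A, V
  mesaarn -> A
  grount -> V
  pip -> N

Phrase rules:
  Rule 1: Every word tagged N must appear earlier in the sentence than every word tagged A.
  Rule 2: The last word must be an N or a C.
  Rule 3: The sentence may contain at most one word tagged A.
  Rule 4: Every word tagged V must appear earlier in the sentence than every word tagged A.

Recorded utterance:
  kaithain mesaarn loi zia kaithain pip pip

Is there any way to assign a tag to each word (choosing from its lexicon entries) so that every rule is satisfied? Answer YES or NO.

NO

Candidates per position — 1:kaithain {A,C}; 2:mesaarn {A}; 3:loi {V,C}; 4:zia {V}; 5:kaithain {A,C}; 6:pip {N}; 7:pip {N}.
Rule 1 cannot be satisfied by any choice of tags from the lexicon.
So there is no consistent tagging.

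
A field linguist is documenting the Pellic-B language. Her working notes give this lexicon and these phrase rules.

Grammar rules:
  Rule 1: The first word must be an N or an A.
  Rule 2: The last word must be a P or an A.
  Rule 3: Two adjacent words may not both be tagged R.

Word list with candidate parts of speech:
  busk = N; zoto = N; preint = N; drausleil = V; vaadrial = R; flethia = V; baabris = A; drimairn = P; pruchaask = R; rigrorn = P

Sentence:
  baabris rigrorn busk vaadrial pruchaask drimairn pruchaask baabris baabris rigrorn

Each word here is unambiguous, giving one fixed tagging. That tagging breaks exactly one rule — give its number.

Fixed tagging: A P N R R P R A A P.
Rule check: R1 ✓, R2 ✓, R3 ✗.
Only rule 3 fails.

3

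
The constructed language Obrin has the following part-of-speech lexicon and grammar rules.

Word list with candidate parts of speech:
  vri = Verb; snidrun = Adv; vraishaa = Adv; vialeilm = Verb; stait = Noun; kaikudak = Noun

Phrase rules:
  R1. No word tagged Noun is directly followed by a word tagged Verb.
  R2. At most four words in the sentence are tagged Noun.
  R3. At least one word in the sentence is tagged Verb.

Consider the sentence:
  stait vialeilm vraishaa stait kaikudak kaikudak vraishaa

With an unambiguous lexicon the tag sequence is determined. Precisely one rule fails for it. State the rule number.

Fixed tagging: Noun Verb Adv Noun Noun Noun Adv.
Rule check: R1 violated, R2 holds, R3 holds.
Only rule 1 fails.

1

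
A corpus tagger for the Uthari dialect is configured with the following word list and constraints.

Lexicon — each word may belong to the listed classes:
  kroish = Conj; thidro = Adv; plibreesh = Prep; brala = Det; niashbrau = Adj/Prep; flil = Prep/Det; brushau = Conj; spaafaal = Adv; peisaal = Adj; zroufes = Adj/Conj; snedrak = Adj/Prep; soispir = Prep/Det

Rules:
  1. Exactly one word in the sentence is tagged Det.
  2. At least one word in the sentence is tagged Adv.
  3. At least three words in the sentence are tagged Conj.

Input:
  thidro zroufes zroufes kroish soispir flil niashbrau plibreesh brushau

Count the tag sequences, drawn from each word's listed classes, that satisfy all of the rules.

12

Candidates per position — 1:thidro {Adv}; 2:zroufes {Adj,Conj}; 3:zroufes {Adj,Conj}; 4:kroish {Conj}; 5:soispir {Prep,Det}; 6:flil {Prep,Det}; 7:niashbrau {Adj,Prep}; 8:plibreesh {Prep}; 9:brushau {Conj}.
There are 32 candidate sequences in total.
Checking each against the rules leaves 12 sequences.
Count = 12.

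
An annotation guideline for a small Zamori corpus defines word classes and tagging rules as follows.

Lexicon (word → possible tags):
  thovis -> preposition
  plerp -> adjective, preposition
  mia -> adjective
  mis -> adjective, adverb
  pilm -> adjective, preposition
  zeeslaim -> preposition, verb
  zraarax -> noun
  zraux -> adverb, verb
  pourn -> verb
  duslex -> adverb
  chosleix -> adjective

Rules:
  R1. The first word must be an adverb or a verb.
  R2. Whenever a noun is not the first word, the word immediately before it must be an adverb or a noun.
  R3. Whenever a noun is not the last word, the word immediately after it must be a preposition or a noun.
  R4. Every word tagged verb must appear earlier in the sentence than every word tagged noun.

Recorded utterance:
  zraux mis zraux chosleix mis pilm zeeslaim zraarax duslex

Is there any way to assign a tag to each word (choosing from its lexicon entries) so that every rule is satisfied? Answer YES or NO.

Candidates per position — 1:zraux {adverb,verb}; 2:mis {adjective,adverb}; 3:zraux {adverb,verb}; 4:chosleix {adjective}; 5:mis {adjective,adverb}; 6:pilm {adjective,preposition}; 7:zeeslaim {preposition,verb}; 8:zraarax {noun}; 9:duslex {adverb}.
Rule 2 cannot be satisfied by any choice of tags from the lexicon.
So there is no consistent tagging.

NO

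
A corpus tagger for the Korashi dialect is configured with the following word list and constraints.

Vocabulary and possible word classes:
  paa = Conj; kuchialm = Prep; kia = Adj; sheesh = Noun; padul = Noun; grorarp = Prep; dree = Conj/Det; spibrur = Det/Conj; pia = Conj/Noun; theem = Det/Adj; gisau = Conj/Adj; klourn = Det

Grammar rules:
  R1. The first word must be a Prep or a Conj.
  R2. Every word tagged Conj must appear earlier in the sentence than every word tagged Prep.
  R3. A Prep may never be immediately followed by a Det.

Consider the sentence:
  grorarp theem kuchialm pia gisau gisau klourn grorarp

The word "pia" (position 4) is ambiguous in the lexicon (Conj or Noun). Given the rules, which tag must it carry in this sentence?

Candidates per position — 1:grorarp {Prep}; 2:theem {Det,Adj}; 3:kuchialm {Prep}; 4:pia {Conj,Noun}; 5:gisau {Conj,Adj}; 6:gisau {Conj,Adj}; 7:klourn {Det}; 8:grorarp {Prep}.
Position 2: tagging it Det would leave rule 3 unsatisfiable, so it must be Adj.
Position 4: tagging it Conj would leave rule 2 unsatisfiable, so it must be Noun.
Position 5: tagging it Conj would leave rule 2 unsatisfiable, so it must be Adj.
Position 6: tagging it Conj would leave rule 2 unsatisfiable, so it must be Adj.
That leaves exactly one tagging: Prep Adj Prep Noun Adj Adj Det Prep.
Checking: rule 1 holds; rule 2 holds; rule 3 holds.

Noun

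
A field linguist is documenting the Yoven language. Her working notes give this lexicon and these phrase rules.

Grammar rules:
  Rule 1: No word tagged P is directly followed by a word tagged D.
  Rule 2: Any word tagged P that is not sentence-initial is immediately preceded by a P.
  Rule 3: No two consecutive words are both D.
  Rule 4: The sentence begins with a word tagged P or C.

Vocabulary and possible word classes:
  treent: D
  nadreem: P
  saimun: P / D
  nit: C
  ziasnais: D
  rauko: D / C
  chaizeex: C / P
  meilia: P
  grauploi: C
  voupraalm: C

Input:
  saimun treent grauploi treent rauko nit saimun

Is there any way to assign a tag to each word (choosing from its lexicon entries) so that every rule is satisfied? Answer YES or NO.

Candidates per position — 1:saimun {P,D}; 2:treent {D}; 3:grauploi {C}; 4:treent {D}; 5:rauko {D,C}; 6:nit {C}; 7:saimun {P,D}.
Every candidate sequence violates at least one rule; no consistent tagging exists.

NO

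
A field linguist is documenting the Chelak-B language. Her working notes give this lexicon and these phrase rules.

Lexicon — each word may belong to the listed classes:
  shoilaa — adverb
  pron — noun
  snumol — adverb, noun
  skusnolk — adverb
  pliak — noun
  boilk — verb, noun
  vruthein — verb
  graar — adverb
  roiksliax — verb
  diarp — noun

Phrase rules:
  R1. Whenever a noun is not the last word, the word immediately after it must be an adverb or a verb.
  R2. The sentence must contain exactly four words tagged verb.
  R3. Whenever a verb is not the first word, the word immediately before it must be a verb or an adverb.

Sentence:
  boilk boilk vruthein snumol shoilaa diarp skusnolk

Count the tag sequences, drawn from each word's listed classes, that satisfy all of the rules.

Candidates per position — 1:boilk {verb,noun}; 2:boilk {verb,noun}; 3:vruthein {verb}; 4:snumol {adverb,noun}; 5:shoilaa {adverb}; 6:diarp {noun}; 7:skusnolk {adverb}.
There are 8 candidate sequences in total.
Rule 2 cannot be satisfied by any choice of tags from the lexicon.
So there is no consistent tagging.
Count = 0.

0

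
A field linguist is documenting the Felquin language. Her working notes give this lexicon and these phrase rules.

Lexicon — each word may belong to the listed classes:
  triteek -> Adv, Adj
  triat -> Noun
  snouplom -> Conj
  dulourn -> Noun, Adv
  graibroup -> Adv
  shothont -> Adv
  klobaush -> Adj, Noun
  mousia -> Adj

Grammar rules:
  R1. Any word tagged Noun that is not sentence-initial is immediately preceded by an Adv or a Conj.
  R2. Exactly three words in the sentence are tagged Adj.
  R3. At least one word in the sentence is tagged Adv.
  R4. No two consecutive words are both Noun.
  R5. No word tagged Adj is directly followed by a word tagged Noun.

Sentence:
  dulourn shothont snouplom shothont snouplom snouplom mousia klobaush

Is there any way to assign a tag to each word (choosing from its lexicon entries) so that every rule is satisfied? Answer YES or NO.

Candidates per position — 1:dulourn {Noun,Adv}; 2:shothont {Adv}; 3:snouplom {Conj}; 4:shothont {Adv}; 5:snouplom {Conj}; 6:snouplom {Conj}; 7:mousia {Adj}; 8:klobaush {Adj,Noun}.
Rule 2 cannot be satisfied by any choice of tags from the lexicon.
So there is no consistent tagging.

NO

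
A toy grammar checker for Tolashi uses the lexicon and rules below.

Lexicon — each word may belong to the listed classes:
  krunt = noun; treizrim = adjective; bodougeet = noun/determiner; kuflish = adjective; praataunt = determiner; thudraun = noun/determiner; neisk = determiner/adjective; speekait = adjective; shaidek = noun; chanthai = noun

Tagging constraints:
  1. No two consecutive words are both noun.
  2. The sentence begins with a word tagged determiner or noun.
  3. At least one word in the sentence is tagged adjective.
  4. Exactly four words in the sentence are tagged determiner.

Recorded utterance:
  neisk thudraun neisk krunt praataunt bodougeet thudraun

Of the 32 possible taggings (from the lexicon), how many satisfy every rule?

3

Candidates per position — 1:neisk {determiner,adjective}; 2:thudraun {noun,determiner}; 3:neisk {determiner,adjective}; 4:krunt {noun}; 5:praataunt {determiner}; 6:bodougeet {noun,determiner}; 7:thudraun {noun,determiner}.
There are 32 candidate sequences in total.
The sequences that satisfy every rule: determiner noun adjective noun determiner determiner determiner; determiner determiner adjective noun determiner noun determiner; determiner determiner adjective noun determiner determiner noun.
Count = 3.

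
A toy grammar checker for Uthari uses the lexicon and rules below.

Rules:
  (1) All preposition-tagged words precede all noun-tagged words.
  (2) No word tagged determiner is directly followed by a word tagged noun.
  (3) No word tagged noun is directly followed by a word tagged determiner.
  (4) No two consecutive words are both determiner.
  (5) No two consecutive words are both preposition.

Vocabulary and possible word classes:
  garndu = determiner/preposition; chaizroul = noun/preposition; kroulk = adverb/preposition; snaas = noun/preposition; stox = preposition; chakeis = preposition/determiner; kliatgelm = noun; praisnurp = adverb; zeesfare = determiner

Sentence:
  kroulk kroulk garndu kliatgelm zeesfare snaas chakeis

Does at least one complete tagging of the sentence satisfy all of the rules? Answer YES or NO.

NO

Candidates per position — 1:kroulk {adverb,preposition}; 2:kroulk {adverb,preposition}; 3:garndu {determiner,preposition}; 4:kliatgelm {noun}; 5:zeesfare {determiner}; 6:snaas {noun,preposition}; 7:chakeis {preposition,determiner}.
Rule 3 cannot be satisfied by any choice of tags from the lexicon.
So there is no consistent tagging.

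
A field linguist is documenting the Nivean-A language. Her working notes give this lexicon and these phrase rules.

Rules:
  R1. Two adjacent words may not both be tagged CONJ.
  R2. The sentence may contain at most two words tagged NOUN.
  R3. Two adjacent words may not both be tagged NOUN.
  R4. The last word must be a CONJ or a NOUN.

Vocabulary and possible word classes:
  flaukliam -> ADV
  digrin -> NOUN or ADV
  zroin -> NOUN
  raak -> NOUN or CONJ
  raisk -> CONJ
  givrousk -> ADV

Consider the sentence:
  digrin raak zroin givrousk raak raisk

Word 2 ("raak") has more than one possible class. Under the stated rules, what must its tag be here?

Candidates per position — 1:digrin {NOUN,ADV}; 2:raak {NOUN,CONJ}; 3:zroin {NOUN}; 4:givrousk {ADV}; 5:raak {NOUN,CONJ}; 6:raisk {CONJ}.
Position 2: NOUN is ruled out by rule 3; that leaves CONJ.
Position 5: CONJ is ruled out by rule 1; that leaves NOUN.
Position 1: NOUN is ruled out by rule 2; that leaves ADV.
That leaves exactly one tagging: ADV CONJ NOUN ADV NOUN CONJ.
Rule-by-rule: rule 1 holds; rule 2 holds; rule 3 holds; rule 4 holds.

CONJ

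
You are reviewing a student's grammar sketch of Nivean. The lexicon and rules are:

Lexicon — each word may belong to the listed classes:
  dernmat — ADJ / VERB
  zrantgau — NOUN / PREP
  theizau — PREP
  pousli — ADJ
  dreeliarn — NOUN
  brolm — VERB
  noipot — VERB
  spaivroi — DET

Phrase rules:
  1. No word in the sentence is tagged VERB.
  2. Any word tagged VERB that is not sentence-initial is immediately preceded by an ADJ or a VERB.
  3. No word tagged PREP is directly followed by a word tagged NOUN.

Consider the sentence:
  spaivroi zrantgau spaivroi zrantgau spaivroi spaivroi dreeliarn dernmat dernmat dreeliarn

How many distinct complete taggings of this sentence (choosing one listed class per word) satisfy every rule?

4

Candidates per position — 1:spaivroi {DET}; 2:zrantgau {NOUN,PREP}; 3:spaivroi {DET}; 4:zrantgau {NOUN,PREP}; 5:spaivroi {DET}; 6:spaivroi {DET}; 7:dreeliarn {NOUN}; 8:dernmat {ADJ,VERB}; 9:dernmat {ADJ,VERB}; 10:dreeliarn {NOUN}.
There are 16 candidate sequences in total.
The sequences that satisfy every rule: DET NOUN DET NOUN DET DET NOUN ADJ ADJ NOUN; DET NOUN DET PREP DET DET NOUN ADJ ADJ NOUN; DET PREP DET NOUN DET DET NOUN ADJ ADJ NOUN; DET PREP DET PREP DET DET NOUN ADJ ADJ NOUN.
Count = 4.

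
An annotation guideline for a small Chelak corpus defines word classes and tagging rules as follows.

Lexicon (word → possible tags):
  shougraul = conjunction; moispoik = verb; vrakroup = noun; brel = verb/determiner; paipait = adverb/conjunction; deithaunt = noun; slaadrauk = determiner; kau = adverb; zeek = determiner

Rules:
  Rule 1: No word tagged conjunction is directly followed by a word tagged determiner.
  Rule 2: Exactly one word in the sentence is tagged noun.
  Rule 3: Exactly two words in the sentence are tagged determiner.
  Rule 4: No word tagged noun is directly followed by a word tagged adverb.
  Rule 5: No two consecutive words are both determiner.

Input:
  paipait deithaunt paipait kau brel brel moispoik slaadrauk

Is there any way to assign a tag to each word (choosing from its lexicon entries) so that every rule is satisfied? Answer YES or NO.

YES

Candidates per position — 1:paipait {adverb,conjunction}; 2:deithaunt {noun}; 3:paipait {adverb,conjunction}; 4:kau {adverb}; 5:brel {verb,determiner}; 6:brel {verb,determiner}; 7:moispoik {verb}; 8:slaadrauk {determiner}.
One satisfying assignment: conjunction noun conjunction adverb verb determiner verb determiner.
Checking: rule 1 ok; rule 2 ok; rule 3 ok; rule 4 ok; rule 5 ok.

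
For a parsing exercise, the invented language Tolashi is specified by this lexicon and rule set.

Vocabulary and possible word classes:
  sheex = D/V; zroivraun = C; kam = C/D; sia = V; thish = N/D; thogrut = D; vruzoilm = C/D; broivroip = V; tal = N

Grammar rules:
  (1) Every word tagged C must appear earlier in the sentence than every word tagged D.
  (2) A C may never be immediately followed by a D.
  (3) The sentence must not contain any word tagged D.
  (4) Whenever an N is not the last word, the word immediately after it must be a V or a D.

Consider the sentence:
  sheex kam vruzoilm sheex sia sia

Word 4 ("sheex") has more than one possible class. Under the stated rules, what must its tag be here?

V

Candidates per position — 1:sheex {D,V}; 2:kam {C,D}; 3:vruzoilm {C,D}; 4:sheex {D,V}; 5:sia {V}; 6:sia {V}.
If word 1 were D, no tagging could satisfy rule 3; so word 1 is V.
If word 2 were D, no tagging could satisfy rule 3; so word 2 is C.
If word 3 were D, no tagging could satisfy rule 2; so word 3 is C.
If word 4 were D, no tagging could satisfy rule 2; so word 4 is V.
The unique satisfying tagging is: V C C V V V.
Rule-by-rule: rule 1 satisfied; rule 2 satisfied; rule 3 satisfied; rule 4 satisfied.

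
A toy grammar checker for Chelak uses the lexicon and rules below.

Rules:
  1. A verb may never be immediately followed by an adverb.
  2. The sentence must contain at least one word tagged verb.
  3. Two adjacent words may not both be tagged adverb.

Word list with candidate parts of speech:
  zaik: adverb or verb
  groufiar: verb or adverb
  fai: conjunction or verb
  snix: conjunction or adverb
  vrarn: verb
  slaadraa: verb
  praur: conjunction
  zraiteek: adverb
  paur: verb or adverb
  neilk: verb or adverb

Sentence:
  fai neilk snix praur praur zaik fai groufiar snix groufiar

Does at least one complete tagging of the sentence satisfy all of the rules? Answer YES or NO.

YES

Candidates per position — 1:fai {conjunction,verb}; 2:neilk {verb,adverb}; 3:snix {conjunction,adverb}; 4:praur {conjunction}; 5:praur {conjunction}; 6:zaik {adverb,verb}; 7:fai {conjunction,verb}; 8:groufiar {verb,adverb}; 9:snix {conjunction,adverb}; 10:groufiar {verb,adverb}.
One satisfying assignment: verb verb conjunction conjunction conjunction verb verb verb conjunction adverb.
Rule-by-rule: rule 1 holds; rule 2 holds; rule 3 holds.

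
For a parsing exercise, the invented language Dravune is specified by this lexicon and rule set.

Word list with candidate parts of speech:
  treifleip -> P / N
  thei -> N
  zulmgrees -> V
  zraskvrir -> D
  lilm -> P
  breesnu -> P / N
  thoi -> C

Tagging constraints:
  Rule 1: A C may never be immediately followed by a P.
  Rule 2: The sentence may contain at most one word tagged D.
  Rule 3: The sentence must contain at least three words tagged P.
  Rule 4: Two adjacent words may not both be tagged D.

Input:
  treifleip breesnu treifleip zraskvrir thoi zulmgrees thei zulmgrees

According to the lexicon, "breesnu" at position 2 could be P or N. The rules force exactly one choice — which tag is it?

Candidates per position — 1:treifleip {P,N}; 2:breesnu {P,N}; 3:treifleip {P,N}; 4:zraskvrir {D}; 5:thoi {C}; 6:zulmgrees {V}; 7:thei {N}; 8:zulmgrees {V}.
Word 1 cannot be N — rule 3 would then fail for every completion. It is P.
Word 2 cannot be N — rule 3 would then fail for every completion. It is P.
Word 3 cannot be N — rule 3 would then fail for every completion. It is P.
So the tagging must be: P P P D C V N V.
Checking: rule 1 ✓; rule 2 ✓; rule 3 ✓; rule 4 ✓.

P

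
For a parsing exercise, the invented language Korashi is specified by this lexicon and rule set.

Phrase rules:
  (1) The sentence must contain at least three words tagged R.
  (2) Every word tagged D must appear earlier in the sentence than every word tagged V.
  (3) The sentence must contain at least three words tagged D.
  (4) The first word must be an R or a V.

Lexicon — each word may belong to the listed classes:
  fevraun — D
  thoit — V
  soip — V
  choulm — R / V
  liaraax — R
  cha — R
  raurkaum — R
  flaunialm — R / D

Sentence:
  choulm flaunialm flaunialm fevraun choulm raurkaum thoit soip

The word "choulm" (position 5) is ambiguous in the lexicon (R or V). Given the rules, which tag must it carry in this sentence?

Candidates per position — 1:choulm {R,V}; 2:flaunialm {R,D}; 3:flaunialm {R,D}; 4:fevraun {D}; 5:choulm {R,V}; 6:raurkaum {R}; 7:thoit {V}; 8:soip {V}.
At position 1, choosing V makes rule 2 impossible to satisfy; hence R.
At position 2, choosing R makes rule 3 impossible to satisfy; hence D.
At position 3, choosing R makes rule 3 impossible to satisfy; hence D.
At position 5, choosing V makes rule 1 impossible to satisfy; hence R.
The unique satisfying tagging is: R D D D R R V V.
Checking: rule 1 holds; rule 2 holds; rule 3 holds; rule 4 holds.

R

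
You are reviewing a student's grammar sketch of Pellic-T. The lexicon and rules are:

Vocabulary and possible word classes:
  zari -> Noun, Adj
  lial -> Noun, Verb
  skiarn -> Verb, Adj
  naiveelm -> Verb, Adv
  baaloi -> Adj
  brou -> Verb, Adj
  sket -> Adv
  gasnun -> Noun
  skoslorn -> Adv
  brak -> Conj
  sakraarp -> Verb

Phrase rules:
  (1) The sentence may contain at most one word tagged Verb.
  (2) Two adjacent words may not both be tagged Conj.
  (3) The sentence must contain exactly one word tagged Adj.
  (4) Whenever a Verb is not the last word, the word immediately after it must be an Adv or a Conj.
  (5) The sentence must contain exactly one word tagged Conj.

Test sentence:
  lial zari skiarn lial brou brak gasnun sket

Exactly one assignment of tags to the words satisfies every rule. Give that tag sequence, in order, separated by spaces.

Candidates per position — 1:lial {Noun,Verb}; 2:zari {Noun,Adj}; 3:skiarn {Verb,Adj}; 4:lial {Noun,Verb}; 5:brou {Verb,Adj}; 6:brak {Conj}; 7:gasnun {Noun}; 8:sket {Adv}.
Position 1: Verb is ruled out by rule 4; that leaves Noun.
Position 3: Verb is ruled out by rule 4; that leaves Adj.
Position 4: Verb is ruled out by rule 4; that leaves Noun.
Position 5: Adj is ruled out by rule 3; that leaves Verb.
Position 2: Adj is ruled out by rule 3; that leaves Noun.
The only consistent sequence is: Noun Noun Adj Noun Verb Conj Noun Adv.
Verifying each rule — rule 1 satisfied; rule 2 satisfied; rule 3 satisfied; rule 4 satisfied; rule 5 satisfied.

Noun Noun Adj Noun Verb Conj Noun Adv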